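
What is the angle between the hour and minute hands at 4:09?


Hour hand = 4×30 + 9×0.5 = 124.5°
Minute hand = 9×6 = 54°
Difference = |124.5 - 54| = 70.5°

70.5°


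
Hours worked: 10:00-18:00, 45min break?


Total time = (18×60+0) - (10×60+0)
= 1080 - 600 = 480 min
Minus break: 480 - 45 = 435 min
= 7h 15m

7h 15m (435 minutes)


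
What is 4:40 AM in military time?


Input: 4:40 AM
AM hour stays: 4

04:40


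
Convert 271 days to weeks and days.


Weeks: 271 ÷ 7 = 38 remainder 5

38 weeks 5 days


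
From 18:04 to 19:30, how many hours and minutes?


End time in minutes: 19×60 + 30 = 1170
Start time in minutes: 18×60 + 4 = 1084
Difference = 1170 - 1084 = 86 minutes
= 1 hours 26 minutes

1h 26m


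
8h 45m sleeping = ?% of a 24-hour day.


Time: 525 minutes
Day: 1440 minutes
Percentage = (525/1440) × 100 ≈ 36.5%

36.5%


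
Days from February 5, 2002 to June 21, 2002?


136 days

From February 5, 2002 to June 21, 2002
Rest of February 2002: 28 - 5 = 23
Full months: March 31, April 30, May 31
Days into June 2002: 21
Total = 23 + 31 + 30 + 31 + 21 = 136 days


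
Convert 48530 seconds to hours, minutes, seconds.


Hours: 48530 ÷ 3600 = 13 remainder 1730
Minutes: 1730 ÷ 60 = 28 remainder 50
Seconds: 50

13h 28m 50s


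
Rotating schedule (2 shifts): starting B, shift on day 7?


Shift B

Shifts: A, B
Start: B (index 1)
Day 7: (1 + 7 - 1) mod 2
= 7 mod 2
= 1
Index 1 → shift B


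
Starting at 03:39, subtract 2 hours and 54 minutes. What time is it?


Start: 219 minutes from midnight
Subtract: 174 minutes
Remaining: 219 - 174 = 45
Hours: 0, Minutes: 45

00:45


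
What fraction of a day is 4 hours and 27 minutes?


Total minutes: 4×60 + 27 = 267
Day = 24×60 = 1440 minutes
Fraction = 267/1440 ≈ 0.1854
As a percentage: 267/1440 × 100 ≈ 18.54%

0.1854 (18.54%)


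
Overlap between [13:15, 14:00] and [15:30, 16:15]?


Meeting A: 795-840 (in minutes from midnight)
Meeting B: 930-975
Overlap start = max(795, 930) = 930
Overlap end = min(840, 975) = 840
Overlap = max(0, 840 - 930) = 0 min

0 minutes


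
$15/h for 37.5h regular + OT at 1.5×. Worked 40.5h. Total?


$630.00

Regular: 37.5h × $15 = $562.50
Overtime: 40.5 - 37.5 = 3.0h
OT pay: 3.0h × $15 × 1.5 = $67.50
Total = $562.50 + $67.50 = $630.00


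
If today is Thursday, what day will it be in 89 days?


Start: Thursday (index 3)
(3 + 89) mod 7
= 92 mod 7
= 1
Index 1 → Tuesday

Tuesday


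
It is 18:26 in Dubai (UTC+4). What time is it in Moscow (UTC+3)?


17:26

Time difference = UTC+3 - UTC+4 = -1 hours
New hour = (18 -1) mod 24
= 17 mod 24 = 17
Minutes unchanged → 17:26


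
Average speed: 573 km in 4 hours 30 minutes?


Distance: 573 km
Time: 4h 30m = 270 min = 270/60 = 9/2 hours
Speed = 573 ÷ (9/2) = 573 × 2 / 9 = 1146/9 ≈ 127.3 km/h

127.3 km/h


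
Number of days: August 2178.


Month: August (month 8)
August has 31 days

31 days


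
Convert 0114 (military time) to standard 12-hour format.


1:14 AM

Hour: 1
1 < 12 → AM


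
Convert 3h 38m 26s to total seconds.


Hours: 3 × 3600 = 10800
Minutes: 38 × 60 = 2280
Seconds: 26
Total = 10800 + 2280 + 26 = 13106

13106 seconds


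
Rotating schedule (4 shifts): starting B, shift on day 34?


Shift C

Shifts: A, B, C, D
Start: B (index 1)
Day 34: (1 + 34 - 1) mod 4
= 34 mod 4
= 2
Index 2 → shift C


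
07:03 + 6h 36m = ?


13:39

Start: 423 minutes from midnight
Add: 396 minutes
Total: 819 minutes
Hours: 819 ÷ 60 = 13 remainder 39


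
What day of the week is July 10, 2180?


Monday

Zeller's congruence:
q=10, m=7, k=80, j=21
h = (10 + ⌊13×8/5⌋ + 80 + ⌊80/4⌋ + ⌊21/4⌋ - 2×21) mod 7
= (10 + 20 + 80 + 20 + 5 - 42) mod 7
= 93 mod 7 = 2
h=2 → Monday


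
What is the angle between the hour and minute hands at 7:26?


67.0°

Hour hand = 7×30 + 26×0.5 = 223.0°
Minute hand = 26×6 = 156°
Difference = |223.0 - 156| = 67.0°


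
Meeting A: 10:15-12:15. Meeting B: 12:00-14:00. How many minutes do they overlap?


Meeting A: 615-735 (in minutes from midnight)
Meeting B: 720-840
Overlap start = max(615, 720) = 720
Overlap end = min(735, 840) = 735
Overlap = max(0, 735 - 720) = 15 min

15 minutes


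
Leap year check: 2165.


Rules: divisible by 4 AND (not by 100 OR by 400)
2165 ÷ 4 = 541 remainder 1 → not divisible by 4
Not divisible by 4 → not a leap year

No


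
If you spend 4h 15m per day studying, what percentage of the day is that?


17.7%

Time: 255 minutes
Day: 1440 minutes
Percentage = (255/1440) × 100 ≈ 17.7%


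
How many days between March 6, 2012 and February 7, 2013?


From March 6, 2012 to February 7, 2013
Rest of March 2012: 31 - 6 = 25
Full months: April 30, May 31, June 30, July 31, August 31, September 30, October 31, November 30, December 31, January 31
Days into February 2013: 7
Total = 25 + 30 + 31 + 30 + 31 + 31 + 30 + 31 + 30 + 31 + 31 + 7 = 338 days

338 days


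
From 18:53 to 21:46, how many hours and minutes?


2h 53m

End time in minutes: 21×60 + 46 = 1306
Start time in minutes: 18×60 + 53 = 1133
Difference = 1306 - 1133 = 173 minutes
= 2 hours 53 minutes


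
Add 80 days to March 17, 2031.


June 5, 2031

Start: March 17, 2031
Add 80 days
March 17 → April 1: 31 - 17 + 1 = 15 days (80 - 15 = 65 left)
April 1 → May 1: 30 - 1 + 1 = 30 days (65 - 30 = 35 left)
May 1 → June 1: 31 - 1 + 1 = 31 days (35 - 31 = 4 left)
June 1 + 4 = June 5, 2031


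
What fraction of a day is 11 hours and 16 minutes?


Total minutes: 11×60 + 16 = 676
Day = 24×60 = 1440 minutes
Fraction = 676/1440 ≈ 0.4694
As a percentage: 676/1440 × 100 ≈ 46.94%

0.4694 (46.94%)


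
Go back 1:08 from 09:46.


Start: 586 minutes from midnight
Subtract: 68 minutes
Remaining: 586 - 68 = 518
Hours: 8, Minutes: 38

08:38


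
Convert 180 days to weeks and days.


Weeks: 180 ÷ 7 = 25 remainder 5

25 weeks 5 days


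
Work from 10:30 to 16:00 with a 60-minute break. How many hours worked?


4h 30m (270 minutes)

Total time = (16×60+0) - (10×60+30)
= 960 - 630 = 330 min
Minus break: 330 - 60 = 270 min
= 4h 30m


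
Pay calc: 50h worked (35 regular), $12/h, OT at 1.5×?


$690.00

Regular: 35h × $12 = $420.00
Overtime: 50 - 35 = 15h
OT pay: 15h × $12 × 1.5 = $270.00
Total = $420.00 + $270.00 = $690.00


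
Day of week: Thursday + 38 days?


Start: Thursday (index 3)
(3 + 38) mod 7
= 41 mod 7
= 6
Index 6 → Sunday

Sunday


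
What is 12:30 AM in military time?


00:30

Input: 12:30 AM
12 AM → 00 (midnight)


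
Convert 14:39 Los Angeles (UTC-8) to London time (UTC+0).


22:39

Time difference = UTC+0 - UTC-8 = +8 hours
New hour = (14 + 8) mod 24
= 22 mod 24 = 22
Minutes unchanged → 22:39


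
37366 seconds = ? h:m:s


Hours: 37366 ÷ 3600 = 10 remainder 1366
Minutes: 1366 ÷ 60 = 22 remainder 46
Seconds: 46

10h 22m 46s


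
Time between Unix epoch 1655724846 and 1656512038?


787192 seconds (218.7 hours / 9.11 days)

Difference = 1656512038 - 1655724846 = 787192 seconds
In hours: 787192 / 3600 ≈ 218.7
In days: 787192 / 86400 ≈ 9.11


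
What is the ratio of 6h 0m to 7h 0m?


Duration 1: 360 minutes
Duration 2: 420 minutes
Ratio = 360:420
GCD = 60
Simplified = 6:7
As a decimal: 6/7 ≈ 0.86

6:7 (0.86)


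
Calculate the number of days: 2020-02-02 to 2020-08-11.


From February 2, 2020 to August 11, 2020
Rest of February 2020: 29 - 2 = 27
Full months: March 31, April 30, May 31, June 30, July 31
Days into August 2020: 11
Total = 27 + 31 + 30 + 31 + 30 + 31 + 11 = 191 days

191 days


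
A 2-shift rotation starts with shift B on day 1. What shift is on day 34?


Shifts: A, B
Start: B (index 1)
Day 34: (1 + 34 - 1) mod 2
= 34 mod 2
= 0
Index 0 → shift A

Shift A


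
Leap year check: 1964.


Rules: divisible by 4 AND (not by 100 OR by 400)
1964 ÷ 4 = 491 exactly → divisible by 4
1964 ÷ 100 = 19 remainder 64 → not divisible by 100
Divisible by 4 but not by 100 → leap year

Yes


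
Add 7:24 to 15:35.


Start: 935 minutes from midnight
Add: 444 minutes
Total: 1379 minutes
Hours: 1379 ÷ 60 = 22 remainder 59

22:59


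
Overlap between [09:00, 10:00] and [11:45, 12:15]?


0 minutes

Meeting A: 540-600 (in minutes from midnight)
Meeting B: 705-735
Overlap start = max(540, 705) = 705
Overlap end = min(600, 735) = 600
Overlap = max(0, 600 - 705) = 0 min


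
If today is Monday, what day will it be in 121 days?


Wednesday

Start: Monday (index 0)
(0 + 121) mod 7
= 121 mod 7
= 2
Index 2 → Wednesday


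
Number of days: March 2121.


31 days

Month: March (month 3)
March has 31 days


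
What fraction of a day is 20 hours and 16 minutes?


0.8444 (84.44%)

Total minutes: 20×60 + 16 = 1216
Day = 24×60 = 1440 minutes
Fraction = 1216/1440 ≈ 0.8444
As a percentage: 1216/1440 × 100 ≈ 84.44%


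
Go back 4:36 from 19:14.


14:38

Start: 1154 minutes from midnight
Subtract: 276 minutes
Remaining: 1154 - 276 = 878
Hours: 14, Minutes: 38


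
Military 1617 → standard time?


Hour: 16
16 - 12 = 4 → PM

4:17 PM


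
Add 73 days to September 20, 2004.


December 2, 2004

Start: September 20, 2004
Add 73 days
September 20 → October 1: 30 - 20 + 1 = 11 days (73 - 11 = 62 left)
October 1 → November 1: 31 - 1 + 1 = 31 days (62 - 31 = 31 left)
November 1 → December 1: 30 - 1 + 1 = 30 days (31 - 30 = 1 left)
December 1 + 1 = December 2, 2004


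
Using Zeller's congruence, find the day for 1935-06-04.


Tuesday

Zeller's congruence:
q=4, m=6, k=35, j=19
h = (4 + ⌊13×7/5⌋ + 35 + ⌊35/4⌋ + ⌊19/4⌋ - 2×19) mod 7
= (4 + 18 + 35 + 8 + 4 - 38) mod 7
= 31 mod 7 = 3
h=3 → Tuesday


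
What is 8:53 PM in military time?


20:53

Input: 8:53 PM
PM: 8 + 12 = 20


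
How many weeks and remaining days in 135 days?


Weeks: 135 ÷ 7 = 19 remainder 2

19 weeks 2 days


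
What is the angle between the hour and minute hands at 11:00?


30.0°

Hour hand = 11×30 + 0×0.5 = 330.0°
Minute hand = 0×6 = 0°
Difference = |330.0 - 0| = 330.0°
Since > 180°: 360 - 330.0 = 30.0°


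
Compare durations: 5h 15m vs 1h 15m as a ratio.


Duration 1: 315 minutes
Duration 2: 75 minutes
Ratio = 315:75
GCD = 15
Simplified = 21:5
As a decimal: 21/5 = 4.20

21:5 (4.20)


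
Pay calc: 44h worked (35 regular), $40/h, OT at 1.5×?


$1940.00

Regular: 35h × $40 = $1400.00
Overtime: 44 - 35 = 9h
OT pay: 9h × $40 × 1.5 = $540.00
Total = $1400.00 + $540.00 = $1940.00


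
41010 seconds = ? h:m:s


11h 23m 30s

Hours: 41010 ÷ 3600 = 11 remainder 1410
Minutes: 1410 ÷ 60 = 23 remainder 30
Seconds: 30


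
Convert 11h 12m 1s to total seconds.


40321 seconds

Hours: 11 × 3600 = 39600
Minutes: 12 × 60 = 720
Seconds: 1
Total = 39600 + 720 + 1 = 40321


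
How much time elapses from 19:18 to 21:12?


End time in minutes: 21×60 + 12 = 1272
Start time in minutes: 19×60 + 18 = 1158
Difference = 1272 - 1158 = 114 minutes
= 1 hours 54 minutes

1h 54m


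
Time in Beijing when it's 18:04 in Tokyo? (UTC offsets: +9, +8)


17:04

Time difference = UTC+8 - UTC+9 = -1 hours
New hour = (18 -1) mod 24
= 17 mod 24 = 17
Minutes unchanged → 17:04


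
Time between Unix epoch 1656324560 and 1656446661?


122101 seconds (33.9 hours / 1.41 days)

Difference = 1656446661 - 1656324560 = 122101 seconds
In hours: 122101 / 3600 ≈ 33.9
In days: 122101 / 86400 ≈ 1.41


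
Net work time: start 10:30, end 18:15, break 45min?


Total time = (18×60+15) - (10×60+30)
= 1095 - 630 = 465 min
Minus break: 465 - 45 = 420 min
= 7h 0m

7h 0m (420 minutes)


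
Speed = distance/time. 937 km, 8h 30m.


110.2 km/h

Distance: 937 km
Time: 8h 30m = 510 min = 510/60 = 17/2 hours
Speed = 937 ÷ (17/2) = 937 × 2 / 17 = 1874/17 ≈ 110.2 km/h


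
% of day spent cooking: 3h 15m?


13.5%

Time: 195 minutes
Day: 1440 minutes
Percentage = (195/1440) × 100 ≈ 13.5%


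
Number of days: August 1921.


31 days

Month: August (month 8)
August has 31 days


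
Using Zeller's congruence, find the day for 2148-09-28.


Zeller's congruence:
q=28, m=9, k=48, j=21
h = (28 + ⌊13×10/5⌋ + 48 + ⌊48/4⌋ + ⌊21/4⌋ - 2×21) mod 7
= (28 + 26 + 48 + 12 + 5 - 42) mod 7
= 77 mod 7 = 0
h=0 → Saturday

Saturday


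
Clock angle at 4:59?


Hour hand = 4×30 + 59×0.5 = 149.5°
Minute hand = 59×6 = 354°
Difference = |149.5 - 354| = 204.5°
Since > 180°: 360 - 204.5 = 155.5°

155.5°


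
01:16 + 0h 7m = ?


01:23

Start: 76 minutes from midnight
Add: 7 minutes
Total: 83 minutes
Hours: 83 ÷ 60 = 1 remainder 23


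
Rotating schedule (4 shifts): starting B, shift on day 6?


Shift C

Shifts: A, B, C, D
Start: B (index 1)
Day 6: (1 + 6 - 1) mod 4
= 6 mod 4
= 2
Index 2 → shift C


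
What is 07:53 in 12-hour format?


Hour: 7
7 < 12 → AM

7:53 AM


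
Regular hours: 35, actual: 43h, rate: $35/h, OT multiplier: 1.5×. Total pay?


$1645.00

Regular: 35h × $35 = $1225.00
Overtime: 43 - 35 = 8h
OT pay: 8h × $35 × 1.5 = $420.00
Total = $1225.00 + $420.00 = $1645.00


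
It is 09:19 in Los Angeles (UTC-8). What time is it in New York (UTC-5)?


Time difference = UTC-5 - UTC-8 = +3 hours
New hour = (9 + 3) mod 24
= 12 mod 24 = 12
Minutes unchanged → 12:19

12:19


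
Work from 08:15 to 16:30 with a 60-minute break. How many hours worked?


7h 15m (435 minutes)

Total time = (16×60+30) - (8×60+15)
= 990 - 495 = 495 min
Minus break: 495 - 60 = 435 min
= 7h 15m


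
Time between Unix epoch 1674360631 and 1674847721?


Difference = 1674847721 - 1674360631 = 487090 seconds
In hours: 487090 / 3600 ≈ 135.3
In days: 487090 / 86400 ≈ 5.64

487090 seconds (135.3 hours / 5.64 days)


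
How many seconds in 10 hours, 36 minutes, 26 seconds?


38186 seconds

Hours: 10 × 3600 = 36000
Minutes: 36 × 60 = 2160
Seconds: 26
Total = 36000 + 2160 + 26 = 38186


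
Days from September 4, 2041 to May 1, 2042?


239 days

From September 4, 2041 to May 1, 2042
Rest of September 2041: 30 - 4 = 26
Full months: October 31, November 30, December 31, January 31, February 2042 28, March 31, April 30
Days into May 2042: 1
Total = 26 + 31 + 30 + 31 + 31 + 28 + 31 + 30 + 1 = 239 days


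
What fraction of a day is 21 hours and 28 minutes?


Total minutes: 21×60 + 28 = 1288
Day = 24×60 = 1440 minutes
Fraction = 1288/1440 ≈ 0.8944
As a percentage: 1288/1440 × 100 ≈ 89.44%

0.8944 (89.44%)


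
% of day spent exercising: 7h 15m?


Time: 435 minutes
Day: 1440 minutes
Percentage = (435/1440) × 100 ≈ 30.2%

30.2%


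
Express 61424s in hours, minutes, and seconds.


Hours: 61424 ÷ 3600 = 17 remainder 224
Minutes: 224 ÷ 60 = 3 remainder 44
Seconds: 44

17h 3m 44s


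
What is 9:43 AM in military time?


09:43

Input: 9:43 AM
AM hour stays: 9


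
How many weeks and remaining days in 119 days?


17 weeks 0 days

Weeks: 119 ÷ 7 = 17 remainder 0


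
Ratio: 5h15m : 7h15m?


Duration 1: 315 minutes
Duration 2: 435 minutes
Ratio = 315:435
GCD = 15
Simplified = 21:29
As a decimal: 21/29 ≈ 0.72

21:29 (0.72)


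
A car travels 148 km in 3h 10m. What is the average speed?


Distance: 148 km
Time: 3h 10m = 190 min = 190/60 = 19/6 hours
Speed = 148 ÷ (19/6) = 148 × 6 / 19 = 888/19 ≈ 46.7 km/h

46.7 km/h


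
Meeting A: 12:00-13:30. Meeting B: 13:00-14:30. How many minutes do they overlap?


Meeting A: 720-810 (in minutes from midnight)
Meeting B: 780-870
Overlap start = max(720, 780) = 780
Overlap end = min(810, 870) = 810
Overlap = max(0, 810 - 780) = 30 min

30 minutes


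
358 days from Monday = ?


Tuesday

Start: Monday (index 0)
(0 + 358) mod 7
= 358 mod 7
= 1
Index 1 → Tuesday


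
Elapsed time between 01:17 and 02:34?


End time in minutes: 2×60 + 34 = 154
Start time in minutes: 1×60 + 17 = 77
Difference = 154 - 77 = 77 minutes
= 1 hours 17 minutes

1h 17m


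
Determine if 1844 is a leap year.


Yes

Rules: divisible by 4 AND (not by 100 OR by 400)
1844 ÷ 4 = 461 exactly → divisible by 4
1844 ÷ 100 = 18 remainder 44 → not divisible by 100
Divisible by 4 but not by 100 → leap year


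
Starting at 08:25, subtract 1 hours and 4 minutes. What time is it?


07:21

Start: 505 minutes from midnight
Subtract: 64 minutes
Remaining: 505 - 64 = 441
Hours: 7, Minutes: 21


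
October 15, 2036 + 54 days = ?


Start: October 15, 2036
Add 54 days
October 15 → November 1: 31 - 15 + 1 = 17 days (54 - 17 = 37 left)
November 1 → December 1: 30 - 1 + 1 = 30 days (37 - 30 = 7 left)
December 1 + 7 = December 8, 2036

December 8, 2036


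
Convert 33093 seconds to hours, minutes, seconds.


9h 11m 33s

Hours: 33093 ÷ 3600 = 9 remainder 693
Minutes: 693 ÷ 60 = 11 remainder 33
Seconds: 33


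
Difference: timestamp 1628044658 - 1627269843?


Difference = 1628044658 - 1627269843 = 774815 seconds
In hours: 774815 / 3600 ≈ 215.2
In days: 774815 / 86400 ≈ 8.97

774815 seconds (215.2 hours / 8.97 days)


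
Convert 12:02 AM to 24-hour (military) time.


00:02

Input: 12:02 AM
12 AM → 00 (midnight)


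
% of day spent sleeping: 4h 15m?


17.7%

Time: 255 minutes
Day: 1440 minutes
Percentage = (255/1440) × 100 ≈ 17.7%


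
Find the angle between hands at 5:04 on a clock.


Hour hand = 5×30 + 4×0.5 = 152.0°
Minute hand = 4×6 = 24°
Difference = |152.0 - 24| = 128.0°

128.0°


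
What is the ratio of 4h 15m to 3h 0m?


Duration 1: 255 minutes
Duration 2: 180 minutes
Ratio = 255:180
GCD = 15
Simplified = 17:12
As a decimal: 17/12 ≈ 1.42

17:12 (1.42)


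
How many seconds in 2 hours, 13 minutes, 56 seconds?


8036 seconds

Hours: 2 × 3600 = 7200
Minutes: 13 × 60 = 780
Seconds: 56
Total = 7200 + 780 + 56 = 8036


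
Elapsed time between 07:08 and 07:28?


0h 20m

End time in minutes: 7×60 + 28 = 448
Start time in minutes: 7×60 + 8 = 428
Difference = 448 - 428 = 20 minutes
= 0 hours 20 minutes


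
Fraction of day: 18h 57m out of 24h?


0.7896 (78.96%)

Total minutes: 18×60 + 57 = 1137
Day = 24×60 = 1440 minutes
Fraction = 1137/1440 ≈ 0.7896
As a percentage: 1137/1440 × 100 ≈ 78.96%


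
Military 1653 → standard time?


4:53 PM

Hour: 16
16 - 12 = 4 → PM


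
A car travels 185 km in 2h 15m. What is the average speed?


82.2 km/h

Distance: 185 km
Time: 2h 15m = 135 min = 135/60 = 9/4 hours
Speed = 185 ÷ (9/4) = 185 × 4 / 9 = 740/9 ≈ 82.2 km/h


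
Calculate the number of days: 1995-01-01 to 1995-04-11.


From January 1, 1995 to April 11, 1995
Rest of January 1995: 31 - 1 = 30
Full months: February 1995 28, March 31
Days into April 1995: 11
Total = 30 + 28 + 31 + 11 = 100 days

100 days


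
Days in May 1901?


Month: May (month 5)
May has 31 days

31 days


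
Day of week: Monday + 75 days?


Saturday

Start: Monday (index 0)
(0 + 75) mod 7
= 75 mod 7
= 5
Index 5 → Saturday


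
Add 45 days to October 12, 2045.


November 26, 2045

Start: October 12, 2045
Add 45 days
October 12 → November 1: 31 - 12 + 1 = 20 days (45 - 20 = 25 left)
November 1 + 25 = November 26, 2045


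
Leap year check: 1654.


Rules: divisible by 4 AND (not by 100 OR by 400)
1654 ÷ 4 = 413 remainder 2 → not divisible by 4
Not divisible by 4 → not a leap year

No


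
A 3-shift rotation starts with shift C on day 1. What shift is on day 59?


Shifts: A, B, C
Start: C (index 2)
Day 59: (2 + 59 - 1) mod 3
= 60 mod 3
= 0
Index 0 → shift A

Shift A


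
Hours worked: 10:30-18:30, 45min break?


Total time = (18×60+30) - (10×60+30)
= 1110 - 630 = 480 min
Minus break: 480 - 45 = 435 min
= 7h 15m

7h 15m (435 minutes)


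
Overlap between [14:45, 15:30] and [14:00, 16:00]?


45 minutes

Meeting A: 885-930 (in minutes from midnight)
Meeting B: 840-960
Overlap start = max(885, 840) = 885
Overlap end = min(930, 960) = 930
Overlap = max(0, 930 - 885) = 45 min


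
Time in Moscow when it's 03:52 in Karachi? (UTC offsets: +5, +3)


Time difference = UTC+3 - UTC+5 = -2 hours
New hour = (3 -2) mod 24
= 1 mod 24 = 1
Minutes unchanged → 01:52

01:52


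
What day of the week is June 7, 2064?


Saturday

Zeller's congruence:
q=7, m=6, k=64, j=20
h = (7 + ⌊13×7/5⌋ + 64 + ⌊64/4⌋ + ⌊20/4⌋ - 2×20) mod 7
= (7 + 18 + 64 + 16 + 5 - 40) mod 7
= 70 mod 7 = 0
h=0 → Saturday


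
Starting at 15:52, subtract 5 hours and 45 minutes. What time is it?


Start: 952 minutes from midnight
Subtract: 345 minutes
Remaining: 952 - 345 = 607
Hours: 10, Minutes: 7

10:07


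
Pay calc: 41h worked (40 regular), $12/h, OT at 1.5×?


Regular: 40h × $12 = $480.00
Overtime: 41 - 40 = 1h
OT pay: 1h × $12 × 1.5 = $18.00
Total = $480.00 + $18.00 = $498.00

$498.00


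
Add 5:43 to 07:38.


Start: 458 minutes from midnight
Add: 343 minutes
Total: 801 minutes
Hours: 801 ÷ 60 = 13 remainder 21

13:21


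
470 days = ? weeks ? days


67 weeks 1 days

Weeks: 470 ÷ 7 = 67 remainder 1


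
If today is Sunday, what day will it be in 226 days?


Tuesday

Start: Sunday (index 6)
(6 + 226) mod 7
= 232 mod 7
= 1
Index 1 → Tuesday


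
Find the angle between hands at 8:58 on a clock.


79.0°

Hour hand = 8×30 + 58×0.5 = 269.0°
Minute hand = 58×6 = 348°
Difference = |269.0 - 348| = 79.0°


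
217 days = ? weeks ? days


31 weeks 0 days

Weeks: 217 ÷ 7 = 31 remainder 0


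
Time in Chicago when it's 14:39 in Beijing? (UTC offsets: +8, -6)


00:39

Time difference = UTC-6 - UTC+8 = -14 hours
New hour = (14 -14) mod 24
= 0 mod 24 = 0
Minutes unchanged → 00:39


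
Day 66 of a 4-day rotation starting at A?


Shifts: A, B, C, D
Start: A (index 0)
Day 66: (0 + 66 - 1) mod 4
= 65 mod 4
= 1
Index 1 → shift B

Shift B


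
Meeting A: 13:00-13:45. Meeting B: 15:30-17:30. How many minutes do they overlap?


0 minutes

Meeting A: 780-825 (in minutes from midnight)
Meeting B: 930-1050
Overlap start = max(780, 930) = 930
Overlap end = min(825, 1050) = 825
Overlap = max(0, 825 - 930) = 0 min


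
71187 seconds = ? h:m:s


19h 46m 27s

Hours: 71187 ÷ 3600 = 19 remainder 2787
Minutes: 2787 ÷ 60 = 46 remainder 27
Seconds: 27


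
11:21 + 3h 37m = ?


Start: 681 minutes from midnight
Add: 217 minutes
Total: 898 minutes
Hours: 898 ÷ 60 = 14 remainder 58

14:58


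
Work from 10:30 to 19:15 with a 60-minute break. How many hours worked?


7h 45m (465 minutes)

Total time = (19×60+15) - (10×60+30)
= 1155 - 630 = 525 min
Minus break: 525 - 60 = 465 min
= 7h 45m


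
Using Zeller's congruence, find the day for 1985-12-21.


Saturday

Zeller's congruence:
q=21, m=12, k=85, j=19
h = (21 + ⌊13×13/5⌋ + 85 + ⌊85/4⌋ + ⌊19/4⌋ - 2×19) mod 7
= (21 + 33 + 85 + 21 + 4 - 38) mod 7
= 126 mod 7 = 0
h=0 → Saturday


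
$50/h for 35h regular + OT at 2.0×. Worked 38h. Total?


$2050.00

Regular: 35h × $50 = $1750.00
Overtime: 38 - 35 = 3h
OT pay: 3h × $50 × 2.0 = $300.00
Total = $1750.00 + $300.00 = $2050.00


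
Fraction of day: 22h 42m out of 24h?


Total minutes: 22×60 + 42 = 1362
Day = 24×60 = 1440 minutes
Fraction = 1362/1440 ≈ 0.9458
As a percentage: 1362/1440 × 100 ≈ 94.58%

0.9458 (94.58%)


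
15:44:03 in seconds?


56643 seconds

Hours: 15 × 3600 = 54000
Minutes: 44 × 60 = 2640
Seconds: 3
Total = 54000 + 2640 + 3 = 56643


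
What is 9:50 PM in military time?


Input: 9:50 PM
PM: 9 + 12 = 21

21:50


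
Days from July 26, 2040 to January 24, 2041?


182 days

From July 26, 2040 to January 24, 2041
Rest of July 2040: 31 - 26 = 5
Full months: August 31, September 30, October 31, November 30, December 31
Days into January 2041: 24
Total = 5 + 31 + 30 + 31 + 30 + 31 + 24 = 182 days


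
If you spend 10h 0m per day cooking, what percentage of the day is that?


Time: 600 minutes
Day: 1440 minutes
Percentage = (600/1440) × 100 ≈ 41.7%

41.7%


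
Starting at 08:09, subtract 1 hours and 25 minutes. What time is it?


06:44

Start: 489 minutes from midnight
Subtract: 85 minutes
Remaining: 489 - 85 = 404
Hours: 6, Minutes: 44


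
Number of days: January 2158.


Month: January (month 1)
January has 31 days

31 days


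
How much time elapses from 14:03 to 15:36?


End time in minutes: 15×60 + 36 = 936
Start time in minutes: 14×60 + 3 = 843
Difference = 936 - 843 = 93 minutes
= 1 hours 33 minutes

1h 33m


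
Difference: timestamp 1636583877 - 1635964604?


Difference = 1636583877 - 1635964604 = 619273 seconds
In hours: 619273 / 3600 ≈ 172.0
In days: 619273 / 86400 ≈ 7.17

619273 seconds (172.0 hours / 7.17 days)


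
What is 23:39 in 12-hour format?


11:39 PM

Hour: 23
23 - 12 = 11 → PM


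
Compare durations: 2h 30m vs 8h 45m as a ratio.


2:7 (0.29)

Duration 1: 150 minutes
Duration 2: 525 minutes
Ratio = 150:525
GCD = 75
Simplified = 2:7
As a decimal: 2/7 ≈ 0.29


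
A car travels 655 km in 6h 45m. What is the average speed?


97.0 km/h

Distance: 655 km
Time: 6h 45m = 405 min = 405/60 = 27/4 hours
Speed = 655 ÷ (27/4) = 655 × 4 / 27 = 2620/27 ≈ 97.0 km/h


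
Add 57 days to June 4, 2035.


July 31, 2035

Start: June 4, 2035
Add 57 days
June 4 → July 1: 30 - 4 + 1 = 27 days (57 - 27 = 30 left)
July 1 + 30 = July 31, 2035


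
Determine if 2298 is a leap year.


No

Rules: divisible by 4 AND (not by 100 OR by 400)
2298 ÷ 4 = 574 remainder 2 → not divisible by 4
Not divisible by 4 → not a leap year


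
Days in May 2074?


31 days

Month: May (month 5)
May has 31 days


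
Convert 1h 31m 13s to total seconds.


5473 seconds

Hours: 1 × 3600 = 3600
Minutes: 31 × 60 = 1860
Seconds: 13
Total = 3600 + 1860 + 13 = 5473


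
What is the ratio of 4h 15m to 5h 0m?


Duration 1: 255 minutes
Duration 2: 300 minutes
Ratio = 255:300
GCD = 15
Simplified = 17:20
As a decimal: 17/20 = 0.85

17:20 (0.85)


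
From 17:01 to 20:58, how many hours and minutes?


End time in minutes: 20×60 + 58 = 1258
Start time in minutes: 17×60 + 1 = 1021
Difference = 1258 - 1021 = 237 minutes
= 3 hours 57 minutes

3h 57m


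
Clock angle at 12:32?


176.0°

Hour hand (12 ≡ 0 on the dial): 0×30 + 32×0.5 = 16.0°
Minute hand = 32×6 = 192°
Difference = |16.0 - 192| = 176.0°


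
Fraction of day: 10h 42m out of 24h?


0.4458 (44.58%)

Total minutes: 10×60 + 42 = 642
Day = 24×60 = 1440 minutes
Fraction = 642/1440 ≈ 0.4458
As a percentage: 642/1440 × 100 ≈ 44.58%


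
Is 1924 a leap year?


Rules: divisible by 4 AND (not by 100 OR by 400)
1924 ÷ 4 = 481 exactly → divisible by 4
1924 ÷ 100 = 19 remainder 24 → not divisible by 100
Divisible by 4 but not by 100 → leap year

Yes


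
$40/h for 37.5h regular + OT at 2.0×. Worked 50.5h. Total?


$2540.00

Regular: 37.5h × $40 = $1500.00
Overtime: 50.5 - 37.5 = 13.0h
OT pay: 13.0h × $40 × 2.0 = $1040.00
Total = $1500.00 + $1040.00 = $2540.00


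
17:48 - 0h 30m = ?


17:18

Start: 1068 minutes from midnight
Subtract: 30 minutes
Remaining: 1068 - 30 = 1038
Hours: 17, Minutes: 18


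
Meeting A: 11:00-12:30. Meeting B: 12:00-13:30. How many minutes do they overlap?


Meeting A: 660-750 (in minutes from midnight)
Meeting B: 720-810
Overlap start = max(660, 720) = 720
Overlap end = min(750, 810) = 750
Overlap = max(0, 750 - 720) = 30 min

30 minutes


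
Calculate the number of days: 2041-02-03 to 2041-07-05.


152 days

From February 3, 2041 to July 5, 2041
Rest of February 2041: 28 - 3 = 25
Full months: March 31, April 30, May 31, June 30
Days into July 2041: 5
Total = 25 + 31 + 30 + 31 + 30 + 5 = 152 days


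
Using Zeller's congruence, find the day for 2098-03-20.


Zeller's congruence:
q=20, m=3, k=98, j=20
h = (20 + ⌊13×4/5⌋ + 98 + ⌊98/4⌋ + ⌊20/4⌋ - 2×20) mod 7
= (20 + 10 + 98 + 24 + 5 - 40) mod 7
= 117 mod 7 = 5
h=5 → Thursday

Thursday


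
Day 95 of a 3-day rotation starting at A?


Shifts: A, B, C
Start: A (index 0)
Day 95: (0 + 95 - 1) mod 3
= 94 mod 3
= 1
Index 1 → shift B

Shift B


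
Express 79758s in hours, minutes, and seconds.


Hours: 79758 ÷ 3600 = 22 remainder 558
Minutes: 558 ÷ 60 = 9 remainder 18
Seconds: 18

22h 9m 18s


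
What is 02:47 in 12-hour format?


2:47 AM

Hour: 2
2 < 12 → AM


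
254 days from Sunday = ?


Tuesday

Start: Sunday (index 6)
(6 + 254) mod 7
= 260 mod 7
= 1
Index 1 → Tuesday


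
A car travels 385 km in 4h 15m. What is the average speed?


90.6 km/h

Distance: 385 km
Time: 4h 15m = 255 min = 255/60 = 17/4 hours
Speed = 385 ÷ (17/4) = 385 × 4 / 17 = 1540/17 ≈ 90.6 km/h


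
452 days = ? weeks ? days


Weeks: 452 ÷ 7 = 64 remainder 4

64 weeks 4 days


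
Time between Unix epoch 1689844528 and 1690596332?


751804 seconds (208.8 hours / 8.70 days)

Difference = 1690596332 - 1689844528 = 751804 seconds
In hours: 751804 / 3600 ≈ 208.8
In days: 751804 / 86400 ≈ 8.70


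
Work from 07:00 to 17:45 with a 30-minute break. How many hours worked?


10h 15m (615 minutes)

Total time = (17×60+45) - (7×60+0)
= 1065 - 420 = 645 min
Minus break: 645 - 30 = 615 min
= 10h 15m


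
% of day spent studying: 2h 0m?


8.3%

Time: 120 minutes
Day: 1440 minutes
Percentage = (120/1440) × 100 ≈ 8.3%


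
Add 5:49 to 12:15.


18:04

Start: 735 minutes from midnight
Add: 349 minutes
Total: 1084 minutes
Hours: 1084 ÷ 60 = 18 remainder 4


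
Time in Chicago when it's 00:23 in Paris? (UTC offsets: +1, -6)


17:23 (previous day)

Time difference = UTC-6 - UTC+1 = -7 hours
New hour = (0 -7) mod 24
= -7 mod 24 = 17
Minutes unchanged → 17:23; -7 < 0 → previous day


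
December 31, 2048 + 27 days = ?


January 27, 2049

Start: December 31, 2048
Add 27 days
December 31 → January 1: 31 - 31 + 1 = 1 days (27 - 1 = 26 left)
January 1 + 26 = January 27, 2049


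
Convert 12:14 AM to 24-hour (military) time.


00:14

Input: 12:14 AM
12 AM → 00 (midnight)


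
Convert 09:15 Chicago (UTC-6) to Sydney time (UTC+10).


Time difference = UTC+10 - UTC-6 = +16 hours
New hour = (9 + 16) mod 24
= 25 mod 24 = 1
Minutes unchanged → 01:15; 25 ≥ 24 → next day

01:15 (next day)


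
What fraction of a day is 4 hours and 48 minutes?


Total minutes: 4×60 + 48 = 288
Day = 24×60 = 1440 minutes
Fraction = 288/1440 = 0.2000
As a percentage: 288/1440 × 100 = 20.00%

0.2000 (20.00%)


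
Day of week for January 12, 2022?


Wednesday

Zeller's congruence:
q=12, m=13, k=21, j=20
h = (12 + ⌊13×14/5⌋ + 21 + ⌊21/4⌋ + ⌊20/4⌋ - 2×20) mod 7
= (12 + 36 + 21 + 5 + 5 - 40) mod 7
= 39 mod 7 = 4
h=4 → Wednesday


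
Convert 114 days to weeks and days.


16 weeks 2 days

Weeks: 114 ÷ 7 = 16 remainder 2


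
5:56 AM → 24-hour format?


Input: 5:56 AM
AM hour stays: 5

05:56


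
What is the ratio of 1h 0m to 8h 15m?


Duration 1: 60 minutes
Duration 2: 495 minutes
Ratio = 60:495
GCD = 15
Simplified = 4:33
As a decimal: 4/33 ≈ 0.12

4:33 (0.12)


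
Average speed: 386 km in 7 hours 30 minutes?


Distance: 386 km
Time: 7h 30m = 450 min = 450/60 = 15/2 hours
Speed = 386 ÷ (15/2) = 386 × 2 / 15 = 772/15 ≈ 51.5 km/h

51.5 km/h


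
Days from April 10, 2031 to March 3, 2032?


328 days

From April 10, 2031 to March 3, 2032
Rest of April 2031: 30 - 10 = 20
Full months: May 31, June 30, July 31, August 31, September 30, October 31, November 30, December 31, January 31, February 2032 29
Days into March 2032: 3
Total = 20 + 31 + 30 + 31 + 31 + 30 + 31 + 30 + 31 + 31 + 29 + 3 = 328 days


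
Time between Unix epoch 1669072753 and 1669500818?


428065 seconds (118.9 hours / 4.95 days)

Difference = 1669500818 - 1669072753 = 428065 seconds
In hours: 428065 / 3600 ≈ 118.9
In days: 428065 / 86400 ≈ 4.95


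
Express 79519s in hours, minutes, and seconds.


22h 5m 19s

Hours: 79519 ÷ 3600 = 22 remainder 319
Minutes: 319 ÷ 60 = 5 remainder 19
Seconds: 19


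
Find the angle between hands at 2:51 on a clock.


Hour hand = 2×30 + 51×0.5 = 85.5°
Minute hand = 51×6 = 306°
Difference = |85.5 - 306| = 220.5°
Since > 180°: 360 - 220.5 = 139.5°

139.5°


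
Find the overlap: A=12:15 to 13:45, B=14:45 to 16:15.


0 minutes

Meeting A: 735-825 (in minutes from midnight)
Meeting B: 885-975
Overlap start = max(735, 885) = 885
Overlap end = min(825, 975) = 825
Overlap = max(0, 825 - 885) = 0 min


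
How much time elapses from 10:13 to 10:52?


0h 39m

End time in minutes: 10×60 + 52 = 652
Start time in minutes: 10×60 + 13 = 613
Difference = 652 - 613 = 39 minutes
= 0 hours 39 minutes


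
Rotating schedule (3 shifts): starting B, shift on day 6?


Shift A

Shifts: A, B, C
Start: B (index 1)
Day 6: (1 + 6 - 1) mod 3
= 6 mod 3
= 0
Index 0 → shift A


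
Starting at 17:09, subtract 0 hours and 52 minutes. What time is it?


Start: 1029 minutes from midnight
Subtract: 52 minutes
Remaining: 1029 - 52 = 977
Hours: 16, Minutes: 17

16:17


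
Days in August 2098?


Month: August (month 8)
August has 31 days

31 days


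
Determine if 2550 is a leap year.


No

Rules: divisible by 4 AND (not by 100 OR by 400)
2550 ÷ 4 = 637 remainder 2 → not divisible by 4
Not divisible by 4 → not a leap year


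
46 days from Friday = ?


Tuesday

Start: Friday (index 4)
(4 + 46) mod 7
= 50 mod 7
= 1
Index 1 → Tuesday


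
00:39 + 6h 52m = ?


Start: 39 minutes from midnight
Add: 412 minutes
Total: 451 minutes
Hours: 451 ÷ 60 = 7 remainder 31

07:31


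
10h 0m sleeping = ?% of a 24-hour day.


Time: 600 minutes
Day: 1440 minutes
Percentage = (600/1440) × 100 ≈ 41.7%

41.7%


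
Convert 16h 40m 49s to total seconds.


60049 seconds

Hours: 16 × 3600 = 57600
Minutes: 40 × 60 = 2400
Seconds: 49
Total = 57600 + 2400 + 49 = 60049


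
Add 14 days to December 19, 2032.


Start: December 19, 2032
Add 14 days
December 19 → January 1: 31 - 19 + 1 = 13 days (14 - 13 = 1 left)
January 1 + 1 = January 2, 2033

January 2, 2033


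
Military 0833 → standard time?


Hour: 8
8 < 12 → AM

8:33 AM


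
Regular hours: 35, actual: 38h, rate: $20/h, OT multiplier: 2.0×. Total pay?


$820.00

Regular: 35h × $20 = $700.00
Overtime: 38 - 35 = 3h
OT pay: 3h × $20 × 2.0 = $120.00
Total = $700.00 + $120.00 = $820.00


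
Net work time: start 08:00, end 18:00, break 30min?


9h 30m (570 minutes)

Total time = (18×60+0) - (8×60+0)
= 1080 - 480 = 600 min
Minus break: 600 - 30 = 570 min
= 9h 30m


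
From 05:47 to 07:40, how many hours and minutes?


End time in minutes: 7×60 + 40 = 460
Start time in minutes: 5×60 + 47 = 347
Difference = 460 - 347 = 113 minutes
= 1 hours 53 minutes

1h 53m


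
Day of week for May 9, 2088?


Zeller's congruence:
q=9, m=5, k=88, j=20
h = (9 + ⌊13×6/5⌋ + 88 + ⌊88/4⌋ + ⌊20/4⌋ - 2×20) mod 7
= (9 + 15 + 88 + 22 + 5 - 40) mod 7
= 99 mod 7 = 1
h=1 → Sunday

Sunday


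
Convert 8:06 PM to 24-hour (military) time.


Input: 8:06 PM
PM: 8 + 12 = 20

20:06


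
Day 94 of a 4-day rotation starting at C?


Shifts: A, B, C, D
Start: C (index 2)
Day 94: (2 + 94 - 1) mod 4
= 95 mod 4
= 3
Index 3 → shift D

Shift D


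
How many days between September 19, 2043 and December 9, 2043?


From September 19, 2043 to December 9, 2043
Rest of September 2043: 30 - 19 = 11
Full months: October 31, November 30
Days into December 2043: 9
Total = 11 + 31 + 30 + 9 = 81 days

81 days


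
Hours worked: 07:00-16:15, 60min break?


8h 15m (495 minutes)

Total time = (16×60+15) - (7×60+0)
= 975 - 420 = 555 min
Minus break: 555 - 60 = 495 min
= 8h 15m


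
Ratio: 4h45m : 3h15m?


19:13 (1.46)

Duration 1: 285 minutes
Duration 2: 195 minutes
Ratio = 285:195
GCD = 15
Simplified = 19:13
As a decimal: 19/13 ≈ 1.46


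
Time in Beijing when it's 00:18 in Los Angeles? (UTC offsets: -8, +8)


16:18

Time difference = UTC+8 - UTC-8 = +16 hours
New hour = (0 + 16) mod 24
= 16 mod 24 = 16
Minutes unchanged → 16:18


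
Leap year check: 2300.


No

Rules: divisible by 4 AND (not by 100 OR by 400)
2300 ÷ 4 = 575 exactly → divisible by 4
2300 ÷ 100 = 23 exactly → divisible by 100
2300 ÷ 400 = 5 remainder 300 → not divisible by 400
Divisible by 100 but not by 400 → not a leap year


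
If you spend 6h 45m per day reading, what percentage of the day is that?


28.1%

Time: 405 minutes
Day: 1440 minutes
Percentage = (405/1440) × 100 ≈ 28.1%


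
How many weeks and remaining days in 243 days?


34 weeks 5 days

Weeks: 243 ÷ 7 = 34 remainder 5


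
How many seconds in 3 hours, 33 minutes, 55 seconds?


12835 seconds

Hours: 3 × 3600 = 10800
Minutes: 33 × 60 = 1980
Seconds: 55
Total = 10800 + 1980 + 55 = 12835


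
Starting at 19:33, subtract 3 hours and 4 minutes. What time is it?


Start: 1173 minutes from midnight
Subtract: 184 minutes
Remaining: 1173 - 184 = 989
Hours: 16, Minutes: 29

16:29


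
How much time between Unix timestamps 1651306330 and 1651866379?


560049 seconds (155.6 hours / 6.48 days)

Difference = 1651866379 - 1651306330 = 560049 seconds
In hours: 560049 / 3600 ≈ 155.6
In days: 560049 / 86400 ≈ 6.48


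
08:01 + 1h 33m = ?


09:34

Start: 481 minutes from midnight
Add: 93 minutes
Total: 574 minutes
Hours: 574 ÷ 60 = 9 remainder 34


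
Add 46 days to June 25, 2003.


August 10, 2003

Start: June 25, 2003
Add 46 days
June 25 → July 1: 30 - 25 + 1 = 6 days (46 - 6 = 40 left)
July 1 → August 1: 31 - 1 + 1 = 31 days (40 - 31 = 9 left)
August 1 + 9 = August 10, 2003


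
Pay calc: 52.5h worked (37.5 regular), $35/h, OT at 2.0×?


Regular: 37.5h × $35 = $1312.50
Overtime: 52.5 - 37.5 = 15.0h
OT pay: 15.0h × $35 × 2.0 = $1050.00
Total = $1312.50 + $1050.00 = $2362.50

$2362.50


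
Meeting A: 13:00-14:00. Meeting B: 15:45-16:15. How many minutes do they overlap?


0 minutes

Meeting A: 780-840 (in minutes from midnight)
Meeting B: 945-975
Overlap start = max(780, 945) = 945
Overlap end = min(840, 975) = 840
Overlap = max(0, 840 - 945) = 0 min


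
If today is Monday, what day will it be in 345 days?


Wednesday

Start: Monday (index 0)
(0 + 345) mod 7
= 345 mod 7
= 2
Index 2 → Wednesday


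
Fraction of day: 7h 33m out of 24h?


Total minutes: 7×60 + 33 = 453
Day = 24×60 = 1440 minutes
Fraction = 453/1440 ≈ 0.3146
As a percentage: 453/1440 × 100 ≈ 31.46%

0.3146 (31.46%)


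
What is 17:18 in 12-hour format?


5:18 PM

Hour: 17
17 - 12 = 5 → PM


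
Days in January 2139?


Month: January (month 1)
January has 31 days

31 days


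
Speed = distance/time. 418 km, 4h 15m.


98.4 km/h

Distance: 418 km
Time: 4h 15m = 255 min = 255/60 = 17/4 hours
Speed = 418 ÷ (17/4) = 418 × 4 / 17 = 1672/17 ≈ 98.4 km/h


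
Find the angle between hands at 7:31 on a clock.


Hour hand = 7×30 + 31×0.5 = 225.5°
Minute hand = 31×6 = 186°
Difference = |225.5 - 186| = 39.5°

39.5°


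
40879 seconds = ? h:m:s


11h 21m 19s

Hours: 40879 ÷ 3600 = 11 remainder 1279
Minutes: 1279 ÷ 60 = 21 remainder 19
Seconds: 19


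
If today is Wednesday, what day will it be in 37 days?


Friday

Start: Wednesday (index 2)
(2 + 37) mod 7
= 39 mod 7
= 4
Index 4 → Friday


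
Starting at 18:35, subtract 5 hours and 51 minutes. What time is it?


12:44

Start: 1115 minutes from midnight
Subtract: 351 minutes
Remaining: 1115 - 351 = 764
Hours: 12, Minutes: 44
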